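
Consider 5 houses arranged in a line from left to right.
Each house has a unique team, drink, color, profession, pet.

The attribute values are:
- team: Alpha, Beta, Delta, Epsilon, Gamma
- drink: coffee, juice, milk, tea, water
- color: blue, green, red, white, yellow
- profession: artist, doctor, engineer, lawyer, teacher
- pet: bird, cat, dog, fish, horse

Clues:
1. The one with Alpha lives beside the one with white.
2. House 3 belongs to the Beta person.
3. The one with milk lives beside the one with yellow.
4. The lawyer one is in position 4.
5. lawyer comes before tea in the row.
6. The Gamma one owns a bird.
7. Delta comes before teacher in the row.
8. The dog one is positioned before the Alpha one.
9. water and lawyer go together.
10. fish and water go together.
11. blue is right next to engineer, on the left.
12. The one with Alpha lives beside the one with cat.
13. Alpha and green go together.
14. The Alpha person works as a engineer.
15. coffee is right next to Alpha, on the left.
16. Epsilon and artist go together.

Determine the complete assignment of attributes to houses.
Solution:

House | Team | Drink | Color | Profession | Pet
-----------------------------------------------
  1   | Epsilon | coffee | blue | artist | dog
  2   | Alpha | juice | green | engineer | horse
  3   | Beta | milk | white | doctor | cat
  4   | Delta | water | yellow | lawyer | fish
  5   | Gamma | tea | red | teacher | bird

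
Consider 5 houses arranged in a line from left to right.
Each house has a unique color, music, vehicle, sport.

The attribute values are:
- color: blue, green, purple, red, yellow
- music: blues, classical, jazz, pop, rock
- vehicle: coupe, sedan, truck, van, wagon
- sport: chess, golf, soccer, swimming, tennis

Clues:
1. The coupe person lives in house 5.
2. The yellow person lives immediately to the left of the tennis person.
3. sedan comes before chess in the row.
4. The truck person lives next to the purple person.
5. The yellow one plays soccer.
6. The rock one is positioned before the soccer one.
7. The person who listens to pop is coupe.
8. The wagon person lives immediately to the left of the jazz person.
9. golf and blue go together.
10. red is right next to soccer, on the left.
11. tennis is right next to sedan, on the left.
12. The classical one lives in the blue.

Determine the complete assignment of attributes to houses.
Solution:

House | Color | Music | Vehicle | Sport
---------------------------------------
  1   | red | rock | wagon | swimming
  2   | yellow | jazz | truck | soccer
  3   | purple | blues | van | tennis
  4   | blue | classical | sedan | golf
  5   | green | pop | coupe | chess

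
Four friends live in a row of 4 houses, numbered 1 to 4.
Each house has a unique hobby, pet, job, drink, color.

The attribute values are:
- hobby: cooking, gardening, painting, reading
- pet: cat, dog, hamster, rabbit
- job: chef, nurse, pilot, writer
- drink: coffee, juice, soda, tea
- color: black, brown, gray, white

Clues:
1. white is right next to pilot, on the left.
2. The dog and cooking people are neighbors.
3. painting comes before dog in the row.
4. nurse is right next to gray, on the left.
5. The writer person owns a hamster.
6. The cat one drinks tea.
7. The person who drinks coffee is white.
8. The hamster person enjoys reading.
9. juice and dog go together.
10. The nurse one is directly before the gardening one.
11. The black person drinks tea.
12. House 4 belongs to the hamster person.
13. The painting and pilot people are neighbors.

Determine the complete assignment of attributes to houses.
Solution:

House | Hobby | Pet | Job | Drink | Color
-----------------------------------------
  1   | painting | rabbit | nurse | coffee | white
  2   | gardening | dog | pilot | juice | gray
  3   | cooking | cat | chef | tea | black
  4   | reading | hamster | writer | soda | brown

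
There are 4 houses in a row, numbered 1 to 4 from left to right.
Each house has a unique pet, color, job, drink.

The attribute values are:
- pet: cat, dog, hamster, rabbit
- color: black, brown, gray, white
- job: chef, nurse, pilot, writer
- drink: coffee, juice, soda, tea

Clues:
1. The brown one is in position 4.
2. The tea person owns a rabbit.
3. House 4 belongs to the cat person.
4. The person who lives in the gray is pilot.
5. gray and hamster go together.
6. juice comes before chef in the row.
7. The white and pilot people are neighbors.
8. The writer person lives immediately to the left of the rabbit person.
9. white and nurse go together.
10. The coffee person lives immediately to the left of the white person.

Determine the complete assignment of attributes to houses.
Solution:

House | Pet | Color | Job | Drink
---------------------------------
  1   | dog | black | writer | coffee
  2   | rabbit | white | nurse | tea
  3   | hamster | gray | pilot | juice
  4   | cat | brown | chef | soda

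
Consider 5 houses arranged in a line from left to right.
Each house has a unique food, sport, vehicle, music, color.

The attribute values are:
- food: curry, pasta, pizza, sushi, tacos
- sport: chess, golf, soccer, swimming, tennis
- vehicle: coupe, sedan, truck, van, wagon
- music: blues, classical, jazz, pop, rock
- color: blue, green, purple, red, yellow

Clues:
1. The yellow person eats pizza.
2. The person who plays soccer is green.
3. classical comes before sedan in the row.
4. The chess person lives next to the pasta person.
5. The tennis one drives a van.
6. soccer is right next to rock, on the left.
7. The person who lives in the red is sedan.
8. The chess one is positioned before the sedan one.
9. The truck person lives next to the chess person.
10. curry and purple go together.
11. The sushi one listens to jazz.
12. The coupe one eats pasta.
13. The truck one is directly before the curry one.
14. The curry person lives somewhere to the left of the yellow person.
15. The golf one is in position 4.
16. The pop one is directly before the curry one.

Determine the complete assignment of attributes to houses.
Solution:

House | Food | Sport | Vehicle | Music | Color
----------------------------------------------
  1   | tacos | soccer | truck | pop | green
  2   | curry | chess | wagon | rock | purple
  3   | pasta | swimming | coupe | classical | blue
  4   | sushi | golf | sedan | jazz | red
  5   | pizza | tennis | van | blues | yellow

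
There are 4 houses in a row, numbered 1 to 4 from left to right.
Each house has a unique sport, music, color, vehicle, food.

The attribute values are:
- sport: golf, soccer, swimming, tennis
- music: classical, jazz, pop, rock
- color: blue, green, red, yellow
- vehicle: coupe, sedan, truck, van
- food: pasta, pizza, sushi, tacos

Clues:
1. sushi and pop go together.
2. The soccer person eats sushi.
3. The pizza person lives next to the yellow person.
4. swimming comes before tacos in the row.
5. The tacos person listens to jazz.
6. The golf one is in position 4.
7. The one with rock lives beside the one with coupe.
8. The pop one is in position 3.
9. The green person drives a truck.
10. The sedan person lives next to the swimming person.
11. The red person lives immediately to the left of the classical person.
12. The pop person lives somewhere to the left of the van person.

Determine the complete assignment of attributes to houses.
Solution:

House | Sport | Music | Color | Vehicle | Food
----------------------------------------------
  1   | tennis | rock | red | sedan | pizza
  2   | swimming | classical | yellow | coupe | pasta
  3   | soccer | pop | green | truck | sushi
  4   | golf | jazz | blue | van | tacos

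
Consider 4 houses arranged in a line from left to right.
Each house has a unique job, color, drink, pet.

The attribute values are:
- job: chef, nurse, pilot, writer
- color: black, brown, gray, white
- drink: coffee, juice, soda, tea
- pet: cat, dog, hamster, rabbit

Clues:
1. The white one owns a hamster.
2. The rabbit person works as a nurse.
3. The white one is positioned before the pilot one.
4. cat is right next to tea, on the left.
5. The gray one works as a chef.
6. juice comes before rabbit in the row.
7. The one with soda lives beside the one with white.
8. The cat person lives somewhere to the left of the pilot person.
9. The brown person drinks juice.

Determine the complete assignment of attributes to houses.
Solution:

House | Job | Color | Drink | Pet
---------------------------------
  1   | chef | gray | soda | cat
  2   | writer | white | tea | hamster
  3   | pilot | brown | juice | dog
  4   | nurse | black | coffee | rabbit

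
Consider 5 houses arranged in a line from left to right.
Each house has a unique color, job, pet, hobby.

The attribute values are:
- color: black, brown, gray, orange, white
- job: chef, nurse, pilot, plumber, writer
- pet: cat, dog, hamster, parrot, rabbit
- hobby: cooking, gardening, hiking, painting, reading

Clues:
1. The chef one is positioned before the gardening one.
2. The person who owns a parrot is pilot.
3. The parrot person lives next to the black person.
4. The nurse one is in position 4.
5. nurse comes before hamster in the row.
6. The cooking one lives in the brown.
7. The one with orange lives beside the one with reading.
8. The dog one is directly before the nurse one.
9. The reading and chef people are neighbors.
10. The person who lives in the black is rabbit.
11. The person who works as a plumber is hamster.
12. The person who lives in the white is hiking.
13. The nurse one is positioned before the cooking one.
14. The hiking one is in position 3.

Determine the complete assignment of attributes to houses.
Solution:

House | Color | Job | Pet | Hobby
---------------------------------
  1   | orange | pilot | parrot | painting
  2   | black | writer | rabbit | reading
  3   | white | chef | dog | hiking
  4   | gray | nurse | cat | gardening
  5   | brown | plumber | hamster | cooking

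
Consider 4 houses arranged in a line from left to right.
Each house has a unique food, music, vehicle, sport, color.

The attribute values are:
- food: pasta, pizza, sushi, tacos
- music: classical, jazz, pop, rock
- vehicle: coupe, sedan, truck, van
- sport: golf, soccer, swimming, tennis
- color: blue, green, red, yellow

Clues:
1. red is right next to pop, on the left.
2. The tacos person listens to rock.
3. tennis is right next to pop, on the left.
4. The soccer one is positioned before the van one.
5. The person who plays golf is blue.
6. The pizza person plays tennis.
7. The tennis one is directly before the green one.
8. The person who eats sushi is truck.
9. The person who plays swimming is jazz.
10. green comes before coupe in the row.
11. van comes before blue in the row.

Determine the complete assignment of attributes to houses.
Solution:

House | Food | Music | Vehicle | Sport | Color
----------------------------------------------
  1   | pizza | classical | sedan | tennis | red
  2   | sushi | pop | truck | soccer | green
  3   | pasta | jazz | van | swimming | yellow
  4   | tacos | rock | coupe | golf | blue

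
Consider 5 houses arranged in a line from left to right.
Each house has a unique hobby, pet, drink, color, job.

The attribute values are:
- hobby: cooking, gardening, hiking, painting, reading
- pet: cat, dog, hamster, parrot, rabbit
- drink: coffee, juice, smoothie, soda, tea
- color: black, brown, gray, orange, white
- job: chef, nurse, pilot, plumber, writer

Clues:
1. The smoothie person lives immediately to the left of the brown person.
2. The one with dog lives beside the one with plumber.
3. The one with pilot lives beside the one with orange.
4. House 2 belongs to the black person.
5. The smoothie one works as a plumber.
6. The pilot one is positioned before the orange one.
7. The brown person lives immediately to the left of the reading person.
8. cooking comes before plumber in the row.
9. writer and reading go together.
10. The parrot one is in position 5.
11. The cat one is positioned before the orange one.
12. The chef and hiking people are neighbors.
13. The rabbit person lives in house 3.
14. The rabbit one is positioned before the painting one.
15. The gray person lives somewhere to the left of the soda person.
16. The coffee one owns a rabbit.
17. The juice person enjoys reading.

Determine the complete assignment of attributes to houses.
Solution:

House | Hobby | Pet | Drink | Color | Job
-----------------------------------------
  1   | cooking | dog | tea | gray | chef
  2   | hiking | cat | smoothie | black | plumber
  3   | gardening | rabbit | coffee | brown | pilot
  4   | reading | hamster | juice | orange | writer
  5   | painting | parrot | soda | white | nurse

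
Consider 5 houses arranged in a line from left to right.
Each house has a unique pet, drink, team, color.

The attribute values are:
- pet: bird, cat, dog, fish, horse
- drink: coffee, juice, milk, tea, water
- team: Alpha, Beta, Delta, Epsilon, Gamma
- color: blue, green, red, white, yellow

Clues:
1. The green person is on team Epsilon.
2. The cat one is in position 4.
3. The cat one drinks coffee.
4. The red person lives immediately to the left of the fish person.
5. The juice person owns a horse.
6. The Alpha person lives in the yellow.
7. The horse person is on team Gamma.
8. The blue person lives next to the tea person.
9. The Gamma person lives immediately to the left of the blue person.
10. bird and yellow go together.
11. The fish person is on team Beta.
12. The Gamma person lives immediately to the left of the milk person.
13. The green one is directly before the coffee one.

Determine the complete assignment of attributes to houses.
Solution:

House | Pet | Drink | Team | Color
----------------------------------
  1   | horse | juice | Gamma | red
  2   | fish | milk | Beta | blue
  3   | dog | tea | Epsilon | green
  4   | cat | coffee | Delta | white
  5   | bird | water | Alpha | yellow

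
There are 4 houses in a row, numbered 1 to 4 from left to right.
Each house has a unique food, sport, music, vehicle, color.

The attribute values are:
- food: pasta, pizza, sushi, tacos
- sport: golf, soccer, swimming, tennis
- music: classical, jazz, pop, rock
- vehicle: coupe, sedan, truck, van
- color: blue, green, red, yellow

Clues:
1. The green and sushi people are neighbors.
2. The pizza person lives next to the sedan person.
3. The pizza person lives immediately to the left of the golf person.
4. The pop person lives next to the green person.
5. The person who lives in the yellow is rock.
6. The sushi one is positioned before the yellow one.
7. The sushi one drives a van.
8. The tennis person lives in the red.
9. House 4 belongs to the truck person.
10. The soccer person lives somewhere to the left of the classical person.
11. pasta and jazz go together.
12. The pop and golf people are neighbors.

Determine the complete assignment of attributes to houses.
Solution:

House | Food | Sport | Music | Vehicle | Color
----------------------------------------------
  1   | pizza | soccer | pop | coupe | blue
  2   | pasta | golf | jazz | sedan | green
  3   | sushi | tennis | classical | van | red
  4   | tacos | swimming | rock | truck | yellow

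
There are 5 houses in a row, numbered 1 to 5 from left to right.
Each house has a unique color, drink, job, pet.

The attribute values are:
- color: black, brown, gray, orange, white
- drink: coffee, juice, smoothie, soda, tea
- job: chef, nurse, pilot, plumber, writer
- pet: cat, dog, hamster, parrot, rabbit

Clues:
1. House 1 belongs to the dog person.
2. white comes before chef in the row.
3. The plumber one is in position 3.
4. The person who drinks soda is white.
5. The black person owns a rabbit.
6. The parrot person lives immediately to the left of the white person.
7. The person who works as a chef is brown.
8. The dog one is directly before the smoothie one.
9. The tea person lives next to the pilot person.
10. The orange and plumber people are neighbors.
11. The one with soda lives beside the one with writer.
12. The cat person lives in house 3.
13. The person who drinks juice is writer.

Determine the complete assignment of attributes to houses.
Solution:

House | Color | Drink | Job | Pet
---------------------------------
  1   | gray | tea | nurse | dog
  2   | orange | smoothie | pilot | parrot
  3   | white | soda | plumber | cat
  4   | black | juice | writer | rabbit
  5   | brown | coffee | chef | hamster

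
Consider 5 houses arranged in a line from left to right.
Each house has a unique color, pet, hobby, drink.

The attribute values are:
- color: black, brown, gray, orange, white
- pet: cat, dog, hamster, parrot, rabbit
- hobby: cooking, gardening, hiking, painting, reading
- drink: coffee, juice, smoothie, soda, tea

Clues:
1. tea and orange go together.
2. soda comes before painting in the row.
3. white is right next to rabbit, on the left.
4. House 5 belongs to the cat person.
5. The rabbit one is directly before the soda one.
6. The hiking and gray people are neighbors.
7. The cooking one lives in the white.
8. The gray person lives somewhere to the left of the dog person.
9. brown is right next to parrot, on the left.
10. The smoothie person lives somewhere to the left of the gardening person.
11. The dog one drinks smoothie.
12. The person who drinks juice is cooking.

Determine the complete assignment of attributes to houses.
Solution:

House | Color | Pet | Hobby | Drink
-----------------------------------
  1   | white | hamster | cooking | juice
  2   | brown | rabbit | hiking | coffee
  3   | gray | parrot | reading | soda
  4   | black | dog | painting | smoothie
  5   | orange | cat | gardening | tea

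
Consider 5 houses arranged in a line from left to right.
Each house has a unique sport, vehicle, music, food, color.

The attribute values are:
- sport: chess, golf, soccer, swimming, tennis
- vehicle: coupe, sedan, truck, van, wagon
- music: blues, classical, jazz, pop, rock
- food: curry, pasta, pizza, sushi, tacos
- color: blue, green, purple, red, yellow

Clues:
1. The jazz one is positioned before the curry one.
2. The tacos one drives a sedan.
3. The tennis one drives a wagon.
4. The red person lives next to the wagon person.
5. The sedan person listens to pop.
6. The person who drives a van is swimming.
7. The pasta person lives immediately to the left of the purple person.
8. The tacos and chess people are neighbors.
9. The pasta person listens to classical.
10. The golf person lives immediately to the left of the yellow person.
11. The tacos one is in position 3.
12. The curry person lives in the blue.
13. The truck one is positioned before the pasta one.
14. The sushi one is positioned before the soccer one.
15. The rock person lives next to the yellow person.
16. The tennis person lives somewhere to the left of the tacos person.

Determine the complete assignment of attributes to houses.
Solution:

House | Sport | Vehicle | Music | Food | Color
----------------------------------------------
  1   | golf | truck | rock | sushi | red
  2   | tennis | wagon | classical | pasta | yellow
  3   | soccer | sedan | pop | tacos | purple
  4   | chess | coupe | jazz | pizza | green
  5   | swimming | van | blues | curry | blue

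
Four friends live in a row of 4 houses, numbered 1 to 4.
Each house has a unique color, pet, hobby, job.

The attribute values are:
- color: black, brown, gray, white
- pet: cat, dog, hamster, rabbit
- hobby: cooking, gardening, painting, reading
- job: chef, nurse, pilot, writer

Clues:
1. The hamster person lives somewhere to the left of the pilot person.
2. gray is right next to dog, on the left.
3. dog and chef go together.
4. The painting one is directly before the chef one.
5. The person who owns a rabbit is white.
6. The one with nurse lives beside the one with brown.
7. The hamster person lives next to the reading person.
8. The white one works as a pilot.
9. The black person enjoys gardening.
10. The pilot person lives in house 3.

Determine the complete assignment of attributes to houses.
Solution:

House | Color | Pet | Hobby | Job
---------------------------------
  1   | gray | hamster | painting | nurse
  2   | brown | dog | reading | chef
  3   | white | rabbit | cooking | pilot
  4   | black | cat | gardening | writer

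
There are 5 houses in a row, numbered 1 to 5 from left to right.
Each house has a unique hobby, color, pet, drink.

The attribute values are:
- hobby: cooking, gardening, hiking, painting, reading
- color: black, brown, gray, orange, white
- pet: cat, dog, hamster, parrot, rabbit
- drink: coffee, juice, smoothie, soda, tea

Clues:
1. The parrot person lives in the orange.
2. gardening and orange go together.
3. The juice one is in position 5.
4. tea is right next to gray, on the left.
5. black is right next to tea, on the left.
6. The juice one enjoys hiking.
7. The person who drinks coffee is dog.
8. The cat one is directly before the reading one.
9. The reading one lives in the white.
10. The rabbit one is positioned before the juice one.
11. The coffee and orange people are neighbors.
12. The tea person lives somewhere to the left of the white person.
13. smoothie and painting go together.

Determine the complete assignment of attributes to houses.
Solution:

House | Hobby | Color | Pet | Drink
-----------------------------------
  1   | cooking | black | dog | coffee
  2   | gardening | orange | parrot | tea
  3   | painting | gray | cat | smoothie
  4   | reading | white | rabbit | soda
  5   | hiking | brown | hamster | juice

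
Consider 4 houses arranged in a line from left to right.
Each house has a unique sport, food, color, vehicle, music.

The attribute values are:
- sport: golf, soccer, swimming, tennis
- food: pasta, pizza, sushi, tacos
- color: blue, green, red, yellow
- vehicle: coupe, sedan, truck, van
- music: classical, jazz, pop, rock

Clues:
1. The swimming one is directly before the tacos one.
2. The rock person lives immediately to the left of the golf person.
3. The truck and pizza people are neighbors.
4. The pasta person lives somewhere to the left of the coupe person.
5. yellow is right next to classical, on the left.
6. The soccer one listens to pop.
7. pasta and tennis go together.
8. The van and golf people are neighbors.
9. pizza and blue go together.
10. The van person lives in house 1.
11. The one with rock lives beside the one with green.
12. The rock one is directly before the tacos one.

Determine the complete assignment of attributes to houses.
Solution:

House | Sport | Food | Color | Vehicle | Music
----------------------------------------------
  1   | swimming | sushi | yellow | van | rock
  2   | golf | tacos | green | sedan | classical
  3   | tennis | pasta | red | truck | jazz
  4   | soccer | pizza | blue | coupe | pop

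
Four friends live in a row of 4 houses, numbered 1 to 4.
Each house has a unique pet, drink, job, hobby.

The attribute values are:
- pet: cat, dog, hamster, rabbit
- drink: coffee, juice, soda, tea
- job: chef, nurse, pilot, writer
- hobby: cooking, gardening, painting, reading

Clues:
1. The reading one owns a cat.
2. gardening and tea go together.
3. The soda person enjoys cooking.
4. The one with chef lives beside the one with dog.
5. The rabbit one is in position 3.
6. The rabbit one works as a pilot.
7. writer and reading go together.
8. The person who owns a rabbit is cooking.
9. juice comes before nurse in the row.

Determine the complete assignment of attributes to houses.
Solution:

House | Pet | Drink | Job | Hobby
---------------------------------
  1   | hamster | juice | chef | painting
  2   | dog | tea | nurse | gardening
  3   | rabbit | soda | pilot | cooking
  4   | cat | coffee | writer | reading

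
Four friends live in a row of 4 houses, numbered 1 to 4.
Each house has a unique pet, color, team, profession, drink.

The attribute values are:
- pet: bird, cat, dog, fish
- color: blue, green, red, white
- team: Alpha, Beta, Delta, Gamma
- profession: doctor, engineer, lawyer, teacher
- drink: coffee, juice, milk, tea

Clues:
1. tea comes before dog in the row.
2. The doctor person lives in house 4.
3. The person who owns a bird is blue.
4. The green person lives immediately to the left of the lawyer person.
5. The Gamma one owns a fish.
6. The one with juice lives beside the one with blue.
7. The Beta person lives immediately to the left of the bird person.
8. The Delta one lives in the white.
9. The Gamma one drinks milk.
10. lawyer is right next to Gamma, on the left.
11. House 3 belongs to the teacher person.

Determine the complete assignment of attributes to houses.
Solution:

House | Pet | Color | Team | Profession | Drink
-----------------------------------------------
  1   | cat | green | Beta | engineer | juice
  2   | bird | blue | Alpha | lawyer | tea
  3   | fish | red | Gamma | teacher | milk
  4   | dog | white | Delta | doctor | coffee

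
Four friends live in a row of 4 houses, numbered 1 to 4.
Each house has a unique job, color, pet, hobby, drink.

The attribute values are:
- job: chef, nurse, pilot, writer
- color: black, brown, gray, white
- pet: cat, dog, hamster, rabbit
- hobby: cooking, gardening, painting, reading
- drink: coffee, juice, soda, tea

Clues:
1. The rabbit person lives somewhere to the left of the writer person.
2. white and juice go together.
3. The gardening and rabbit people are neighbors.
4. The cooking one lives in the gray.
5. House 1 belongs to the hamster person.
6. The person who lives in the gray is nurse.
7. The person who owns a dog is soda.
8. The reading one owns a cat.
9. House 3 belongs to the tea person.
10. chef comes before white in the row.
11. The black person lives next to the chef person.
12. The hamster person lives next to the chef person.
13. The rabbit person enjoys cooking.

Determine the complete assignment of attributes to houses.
Solution:

House | Job | Color | Pet | Hobby | Drink
-----------------------------------------
  1   | pilot | black | hamster | painting | coffee
  2   | chef | brown | dog | gardening | soda
  3   | nurse | gray | rabbit | cooking | tea
  4   | writer | white | cat | reading | juice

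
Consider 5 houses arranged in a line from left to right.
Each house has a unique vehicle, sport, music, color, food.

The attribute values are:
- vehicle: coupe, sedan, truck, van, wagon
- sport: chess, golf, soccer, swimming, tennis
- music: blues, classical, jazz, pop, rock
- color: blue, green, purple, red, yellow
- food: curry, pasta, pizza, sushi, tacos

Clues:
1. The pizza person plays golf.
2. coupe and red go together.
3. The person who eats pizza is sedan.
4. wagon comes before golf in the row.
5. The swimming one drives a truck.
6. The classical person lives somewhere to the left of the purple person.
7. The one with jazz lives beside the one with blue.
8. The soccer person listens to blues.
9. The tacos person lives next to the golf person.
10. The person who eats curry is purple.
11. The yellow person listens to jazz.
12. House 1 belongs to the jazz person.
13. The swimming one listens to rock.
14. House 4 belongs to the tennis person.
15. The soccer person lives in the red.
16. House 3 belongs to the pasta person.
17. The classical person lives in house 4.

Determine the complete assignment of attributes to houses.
Solution:

House | Vehicle | Sport | Music | Color | Food
----------------------------------------------
  1   | wagon | chess | jazz | yellow | tacos
  2   | sedan | golf | pop | blue | pizza
  3   | coupe | soccer | blues | red | pasta
  4   | van | tennis | classical | green | sushi
  5   | truck | swimming | rock | purple | curry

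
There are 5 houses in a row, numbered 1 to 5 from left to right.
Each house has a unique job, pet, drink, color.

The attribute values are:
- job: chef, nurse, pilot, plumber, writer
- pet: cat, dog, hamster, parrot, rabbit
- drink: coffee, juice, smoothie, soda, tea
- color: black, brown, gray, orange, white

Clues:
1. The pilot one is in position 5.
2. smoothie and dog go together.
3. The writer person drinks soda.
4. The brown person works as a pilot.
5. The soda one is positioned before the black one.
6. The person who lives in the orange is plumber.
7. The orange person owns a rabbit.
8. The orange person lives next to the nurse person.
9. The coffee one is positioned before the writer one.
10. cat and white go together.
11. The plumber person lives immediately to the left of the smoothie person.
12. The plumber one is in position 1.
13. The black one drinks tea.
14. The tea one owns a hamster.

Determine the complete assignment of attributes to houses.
Solution:

House | Job | Pet | Drink | Color
---------------------------------
  1   | plumber | rabbit | coffee | orange
  2   | nurse | dog | smoothie | gray
  3   | writer | cat | soda | white
  4   | chef | hamster | tea | black
  5   | pilot | parrot | juice | brown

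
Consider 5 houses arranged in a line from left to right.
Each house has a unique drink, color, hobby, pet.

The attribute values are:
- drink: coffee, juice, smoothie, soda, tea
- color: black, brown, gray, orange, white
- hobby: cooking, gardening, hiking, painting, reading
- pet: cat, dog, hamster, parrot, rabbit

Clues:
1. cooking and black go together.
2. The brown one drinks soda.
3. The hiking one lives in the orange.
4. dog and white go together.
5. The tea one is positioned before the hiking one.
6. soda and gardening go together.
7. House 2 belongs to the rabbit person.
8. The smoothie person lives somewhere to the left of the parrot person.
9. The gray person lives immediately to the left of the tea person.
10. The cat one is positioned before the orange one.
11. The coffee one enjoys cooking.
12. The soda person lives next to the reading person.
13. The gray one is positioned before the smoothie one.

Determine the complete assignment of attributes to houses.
Solution:

House | Drink | Color | Hobby | Pet
-----------------------------------
  1   | soda | brown | gardening | cat
  2   | juice | gray | reading | rabbit
  3   | tea | white | painting | dog
  4   | smoothie | orange | hiking | hamster
  5   | coffee | black | cooking | parrot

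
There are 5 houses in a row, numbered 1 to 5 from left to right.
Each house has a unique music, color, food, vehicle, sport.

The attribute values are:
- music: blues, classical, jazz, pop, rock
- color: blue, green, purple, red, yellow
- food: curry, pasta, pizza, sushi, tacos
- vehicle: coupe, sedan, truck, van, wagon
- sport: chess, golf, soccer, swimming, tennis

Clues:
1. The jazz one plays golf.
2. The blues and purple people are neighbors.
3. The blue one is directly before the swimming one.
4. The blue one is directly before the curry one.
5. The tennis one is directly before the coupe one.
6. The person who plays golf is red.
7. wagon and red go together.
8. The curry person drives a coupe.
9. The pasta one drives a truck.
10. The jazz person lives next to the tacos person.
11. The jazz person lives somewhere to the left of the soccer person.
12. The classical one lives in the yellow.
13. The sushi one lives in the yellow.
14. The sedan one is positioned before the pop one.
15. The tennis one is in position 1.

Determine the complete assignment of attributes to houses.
Solution:

House | Music | Color | Food | Vehicle | Sport
----------------------------------------------
  1   | blues | blue | pasta | truck | tennis
  2   | rock | purple | curry | coupe | swimming
  3   | classical | yellow | sushi | sedan | chess
  4   | jazz | red | pizza | wagon | golf
  5   | pop | green | tacos | van | soccer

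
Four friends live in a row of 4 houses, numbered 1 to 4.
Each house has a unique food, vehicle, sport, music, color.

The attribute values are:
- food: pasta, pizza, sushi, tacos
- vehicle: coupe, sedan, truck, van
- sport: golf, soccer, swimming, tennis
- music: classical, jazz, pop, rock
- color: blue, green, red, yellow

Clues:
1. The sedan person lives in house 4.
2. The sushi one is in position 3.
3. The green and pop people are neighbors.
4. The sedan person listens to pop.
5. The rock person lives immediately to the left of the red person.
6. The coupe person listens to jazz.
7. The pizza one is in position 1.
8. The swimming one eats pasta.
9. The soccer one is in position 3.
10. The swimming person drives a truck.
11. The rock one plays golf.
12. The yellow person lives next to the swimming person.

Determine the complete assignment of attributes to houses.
Solution:

House | Food | Vehicle | Sport | Music | Color
----------------------------------------------
  1   | pizza | van | golf | rock | yellow
  2   | pasta | truck | swimming | classical | red
  3   | sushi | coupe | soccer | jazz | green
  4   | tacos | sedan | tennis | pop | blue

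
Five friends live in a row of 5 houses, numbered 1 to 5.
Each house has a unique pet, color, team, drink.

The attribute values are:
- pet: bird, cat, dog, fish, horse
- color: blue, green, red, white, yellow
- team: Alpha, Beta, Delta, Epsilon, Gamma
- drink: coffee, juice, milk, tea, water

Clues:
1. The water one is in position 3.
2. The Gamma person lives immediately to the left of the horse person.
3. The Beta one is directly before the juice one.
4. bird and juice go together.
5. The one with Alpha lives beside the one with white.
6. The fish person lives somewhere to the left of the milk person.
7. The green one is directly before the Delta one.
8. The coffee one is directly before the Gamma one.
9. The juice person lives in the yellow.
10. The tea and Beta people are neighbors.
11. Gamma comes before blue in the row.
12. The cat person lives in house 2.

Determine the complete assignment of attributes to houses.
Solution:

House | Pet | Color | Team | Drink
----------------------------------
  1   | fish | red | Alpha | coffee
  2   | cat | white | Gamma | tea
  3   | horse | green | Beta | water
  4   | bird | yellow | Delta | juice
  5   | dog | blue | Epsilon | milk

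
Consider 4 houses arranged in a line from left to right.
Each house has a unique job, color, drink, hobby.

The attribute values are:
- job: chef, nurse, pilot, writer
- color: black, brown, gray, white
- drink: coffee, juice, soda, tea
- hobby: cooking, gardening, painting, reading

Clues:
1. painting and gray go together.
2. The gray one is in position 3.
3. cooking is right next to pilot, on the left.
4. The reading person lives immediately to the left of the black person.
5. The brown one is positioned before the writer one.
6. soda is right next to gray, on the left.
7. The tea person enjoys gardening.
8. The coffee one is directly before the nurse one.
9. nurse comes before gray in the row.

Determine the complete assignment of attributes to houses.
Solution:

House | Job | Color | Drink | Hobby
-----------------------------------
  1   | chef | brown | coffee | reading
  2   | nurse | black | soda | cooking
  3   | pilot | gray | juice | painting
  4   | writer | white | tea | gardening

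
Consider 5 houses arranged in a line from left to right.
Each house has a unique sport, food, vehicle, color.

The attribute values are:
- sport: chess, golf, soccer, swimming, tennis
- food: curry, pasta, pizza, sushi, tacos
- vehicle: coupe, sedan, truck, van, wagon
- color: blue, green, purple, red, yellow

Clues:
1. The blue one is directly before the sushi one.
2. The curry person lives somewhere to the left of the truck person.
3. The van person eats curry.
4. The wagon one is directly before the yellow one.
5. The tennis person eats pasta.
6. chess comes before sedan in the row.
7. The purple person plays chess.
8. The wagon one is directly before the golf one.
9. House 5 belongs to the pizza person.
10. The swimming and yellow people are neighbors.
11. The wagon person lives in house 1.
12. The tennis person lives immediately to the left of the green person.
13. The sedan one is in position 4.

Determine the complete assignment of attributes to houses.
Solution:

House | Sport | Food | Vehicle | Color
--------------------------------------
  1   | swimming | tacos | wagon | blue
  2   | golf | sushi | coupe | yellow
  3   | chess | curry | van | purple
  4   | tennis | pasta | sedan | red
  5   | soccer | pizza | truck | green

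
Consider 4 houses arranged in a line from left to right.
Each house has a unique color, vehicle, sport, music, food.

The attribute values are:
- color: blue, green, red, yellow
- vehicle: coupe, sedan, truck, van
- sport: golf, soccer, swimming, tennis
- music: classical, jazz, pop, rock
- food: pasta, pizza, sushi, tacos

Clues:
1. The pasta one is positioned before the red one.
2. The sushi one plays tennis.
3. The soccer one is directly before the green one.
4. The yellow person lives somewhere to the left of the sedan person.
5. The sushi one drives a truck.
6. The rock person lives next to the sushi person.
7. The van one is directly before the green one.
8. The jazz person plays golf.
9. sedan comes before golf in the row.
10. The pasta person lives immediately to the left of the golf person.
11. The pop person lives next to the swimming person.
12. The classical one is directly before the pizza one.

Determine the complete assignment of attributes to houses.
Solution:

House | Color | Vehicle | Sport | Music | Food
----------------------------------------------
  1   | yellow | van | soccer | rock | tacos
  2   | green | truck | tennis | pop | sushi
  3   | blue | sedan | swimming | classical | pasta
  4   | red | coupe | golf | jazz | pizza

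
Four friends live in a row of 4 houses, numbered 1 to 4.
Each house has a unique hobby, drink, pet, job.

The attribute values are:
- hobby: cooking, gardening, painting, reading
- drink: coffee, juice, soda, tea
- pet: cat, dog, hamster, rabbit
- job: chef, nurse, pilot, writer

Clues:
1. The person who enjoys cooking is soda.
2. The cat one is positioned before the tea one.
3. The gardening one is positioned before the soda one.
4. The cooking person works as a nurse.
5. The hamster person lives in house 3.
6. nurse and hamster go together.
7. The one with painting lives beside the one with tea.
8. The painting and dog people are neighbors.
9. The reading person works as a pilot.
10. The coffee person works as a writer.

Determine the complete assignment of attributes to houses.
Solution:

House | Hobby | Drink | Pet | Job
---------------------------------
  1   | painting | coffee | cat | writer
  2   | gardening | tea | dog | chef
  3   | cooking | soda | hamster | nurse
  4   | reading | juice | rabbit | pilot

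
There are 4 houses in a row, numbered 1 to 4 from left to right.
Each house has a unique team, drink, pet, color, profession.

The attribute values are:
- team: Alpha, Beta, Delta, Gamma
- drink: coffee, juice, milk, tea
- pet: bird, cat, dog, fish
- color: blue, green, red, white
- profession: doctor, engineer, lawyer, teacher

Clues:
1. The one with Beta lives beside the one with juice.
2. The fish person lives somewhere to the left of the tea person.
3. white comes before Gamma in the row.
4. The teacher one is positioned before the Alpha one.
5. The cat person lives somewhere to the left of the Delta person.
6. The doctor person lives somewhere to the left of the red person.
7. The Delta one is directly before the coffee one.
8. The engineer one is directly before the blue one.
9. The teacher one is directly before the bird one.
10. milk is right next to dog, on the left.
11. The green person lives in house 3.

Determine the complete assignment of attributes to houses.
Solution:

House | Team | Drink | Pet | Color | Profession
-----------------------------------------------
  1   | Beta | milk | cat | white | engineer
  2   | Delta | juice | dog | blue | doctor
  3   | Gamma | coffee | fish | green | teacher
  4   | Alpha | tea | bird | red | lawyer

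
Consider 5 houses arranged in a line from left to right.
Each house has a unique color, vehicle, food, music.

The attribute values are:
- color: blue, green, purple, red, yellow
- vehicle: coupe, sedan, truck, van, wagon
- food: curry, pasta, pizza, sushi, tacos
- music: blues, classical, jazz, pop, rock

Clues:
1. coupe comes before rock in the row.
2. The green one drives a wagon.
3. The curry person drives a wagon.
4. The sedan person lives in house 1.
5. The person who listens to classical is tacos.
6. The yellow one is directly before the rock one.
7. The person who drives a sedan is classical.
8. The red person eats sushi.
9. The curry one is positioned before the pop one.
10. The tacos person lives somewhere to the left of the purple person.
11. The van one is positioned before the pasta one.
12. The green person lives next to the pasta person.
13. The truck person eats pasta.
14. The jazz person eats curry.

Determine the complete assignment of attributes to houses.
Solution:

House | Color | Vehicle | Food | Music
--------------------------------------
  1   | blue | sedan | tacos | classical
  2   | yellow | coupe | pizza | blues
  3   | red | van | sushi | rock
  4   | green | wagon | curry | jazz
  5   | purple | truck | pasta | pop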